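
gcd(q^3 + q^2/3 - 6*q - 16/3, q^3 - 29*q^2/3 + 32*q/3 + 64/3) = q^2 - 5*q/3 - 8/3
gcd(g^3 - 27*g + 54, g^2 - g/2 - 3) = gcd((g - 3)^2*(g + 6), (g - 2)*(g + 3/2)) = 1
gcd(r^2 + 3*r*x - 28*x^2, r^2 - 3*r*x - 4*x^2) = -r + 4*x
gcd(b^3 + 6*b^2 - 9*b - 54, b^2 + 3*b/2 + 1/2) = 1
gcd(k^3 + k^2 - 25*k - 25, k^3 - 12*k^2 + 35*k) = k - 5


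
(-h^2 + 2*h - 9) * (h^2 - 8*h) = -h^4 + 10*h^3 - 25*h^2 + 72*h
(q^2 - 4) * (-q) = -q^3 + 4*q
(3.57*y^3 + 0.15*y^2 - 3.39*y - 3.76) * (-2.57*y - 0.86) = -9.1749*y^4 - 3.4557*y^3 + 8.5833*y^2 + 12.5786*y + 3.2336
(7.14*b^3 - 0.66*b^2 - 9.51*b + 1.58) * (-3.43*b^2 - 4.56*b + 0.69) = -24.4902*b^5 - 30.2946*b^4 + 40.5555*b^3 + 37.4908*b^2 - 13.7667*b + 1.0902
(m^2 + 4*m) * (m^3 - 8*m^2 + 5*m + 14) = m^5 - 4*m^4 - 27*m^3 + 34*m^2 + 56*m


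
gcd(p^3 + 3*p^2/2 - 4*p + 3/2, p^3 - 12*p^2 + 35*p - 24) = p - 1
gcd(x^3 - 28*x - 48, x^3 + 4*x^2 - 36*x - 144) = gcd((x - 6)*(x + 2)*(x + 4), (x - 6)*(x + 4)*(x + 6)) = x^2 - 2*x - 24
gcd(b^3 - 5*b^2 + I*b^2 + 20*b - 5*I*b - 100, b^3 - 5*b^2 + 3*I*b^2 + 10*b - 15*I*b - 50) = b^2 + b*(-5 + 5*I) - 25*I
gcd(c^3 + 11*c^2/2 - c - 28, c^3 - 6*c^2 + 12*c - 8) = c - 2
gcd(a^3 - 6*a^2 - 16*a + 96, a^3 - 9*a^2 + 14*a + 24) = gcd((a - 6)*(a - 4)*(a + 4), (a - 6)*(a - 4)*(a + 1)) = a^2 - 10*a + 24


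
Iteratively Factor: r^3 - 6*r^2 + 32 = (r - 4)*(r^2 - 2*r - 8) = (r - 4)*(r + 2)*(r - 4)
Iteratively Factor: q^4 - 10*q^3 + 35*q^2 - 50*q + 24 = (q - 4)*(q^3 - 6*q^2 + 11*q - 6) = (q - 4)*(q - 2)*(q^2 - 4*q + 3) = (q - 4)*(q - 3)*(q - 2)*(q - 1)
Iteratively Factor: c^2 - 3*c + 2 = (c - 1)*(c - 2)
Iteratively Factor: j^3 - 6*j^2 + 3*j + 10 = (j - 5)*(j^2 - j - 2) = (j - 5)*(j + 1)*(j - 2)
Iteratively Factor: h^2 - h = (h)*(h - 1)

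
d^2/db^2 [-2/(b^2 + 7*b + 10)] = 4*(b^2 + 7*b - (2*b + 7)^2 + 10)/(b^2 + 7*b + 10)^3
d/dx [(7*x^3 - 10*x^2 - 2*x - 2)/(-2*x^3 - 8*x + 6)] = (-10*x^4 - 60*x^3 + 97*x^2 - 60*x - 14)/(2*(x^6 + 8*x^4 - 6*x^3 + 16*x^2 - 24*x + 9))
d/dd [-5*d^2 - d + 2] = -10*d - 1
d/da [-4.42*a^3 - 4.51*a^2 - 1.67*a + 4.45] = -13.26*a^2 - 9.02*a - 1.67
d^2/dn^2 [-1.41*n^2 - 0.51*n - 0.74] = -2.82000000000000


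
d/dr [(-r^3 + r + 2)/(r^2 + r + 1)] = ((1 - 3*r^2)*(r^2 + r + 1) - (2*r + 1)*(-r^3 + r + 2))/(r^2 + r + 1)^2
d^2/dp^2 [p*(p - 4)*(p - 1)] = 6*p - 10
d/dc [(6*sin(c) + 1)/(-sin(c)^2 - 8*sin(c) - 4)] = 2*(3*sin(c)^2 + sin(c) - 8)*cos(c)/(sin(c)^2 + 8*sin(c) + 4)^2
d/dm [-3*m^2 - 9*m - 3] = -6*m - 9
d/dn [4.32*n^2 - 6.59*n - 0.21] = 8.64*n - 6.59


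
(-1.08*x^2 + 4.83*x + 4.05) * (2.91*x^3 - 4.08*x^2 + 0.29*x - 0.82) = -3.1428*x^5 + 18.4617*x^4 - 8.2341*x^3 - 14.2377*x^2 - 2.7861*x - 3.321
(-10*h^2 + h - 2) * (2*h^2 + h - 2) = -20*h^4 - 8*h^3 + 17*h^2 - 4*h + 4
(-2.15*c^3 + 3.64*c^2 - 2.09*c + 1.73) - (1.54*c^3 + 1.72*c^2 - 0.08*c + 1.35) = -3.69*c^3 + 1.92*c^2 - 2.01*c + 0.38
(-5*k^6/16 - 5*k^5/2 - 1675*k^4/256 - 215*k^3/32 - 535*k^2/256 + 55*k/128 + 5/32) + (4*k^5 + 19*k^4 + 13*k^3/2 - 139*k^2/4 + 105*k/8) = -5*k^6/16 + 3*k^5/2 + 3189*k^4/256 - 7*k^3/32 - 9431*k^2/256 + 1735*k/128 + 5/32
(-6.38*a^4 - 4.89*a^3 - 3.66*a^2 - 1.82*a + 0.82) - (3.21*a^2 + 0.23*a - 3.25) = -6.38*a^4 - 4.89*a^3 - 6.87*a^2 - 2.05*a + 4.07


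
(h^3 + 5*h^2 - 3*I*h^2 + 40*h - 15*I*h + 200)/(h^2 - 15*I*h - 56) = (h^2 + 5*h*(1 + I) + 25*I)/(h - 7*I)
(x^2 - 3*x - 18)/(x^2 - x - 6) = (-x^2 + 3*x + 18)/(-x^2 + x + 6)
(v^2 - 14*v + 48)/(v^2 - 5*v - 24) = (v - 6)/(v + 3)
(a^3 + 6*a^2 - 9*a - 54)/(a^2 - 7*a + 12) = (a^2 + 9*a + 18)/(a - 4)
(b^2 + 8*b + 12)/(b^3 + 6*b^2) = (b + 2)/b^2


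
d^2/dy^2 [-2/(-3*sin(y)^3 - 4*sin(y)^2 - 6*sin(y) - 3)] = 2*(-81*sin(y)^6 - 132*sin(y)^5 + 8*sin(y)^4 + 201*sin(y)^3 + 216*sin(y)^2 + 108*sin(y) + 48)/(3*sin(y)^3 + 4*sin(y)^2 + 6*sin(y) + 3)^3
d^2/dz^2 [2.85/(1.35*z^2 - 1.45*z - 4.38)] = (10.38825*z^2 - 11.15775*z - 2.85*(2.7*z - 1.45)*(5.4*z - 2.9) - 33.7041)/(-1.35*z^2 + 1.45*z + 4.38)^3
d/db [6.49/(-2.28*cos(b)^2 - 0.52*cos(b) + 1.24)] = -(29.5944*cos(b) + 3.3748)*sin(b)/(2.28*cos(b)^2 + 0.52*cos(b) - 1.24)^2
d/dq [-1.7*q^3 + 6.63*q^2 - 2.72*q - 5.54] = -5.1*q^2 + 13.26*q - 2.72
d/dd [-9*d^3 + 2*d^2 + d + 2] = -27*d^2 + 4*d + 1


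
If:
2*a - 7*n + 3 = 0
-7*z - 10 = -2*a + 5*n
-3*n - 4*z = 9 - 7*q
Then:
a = 49*z/4 + 85/4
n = 7*z/2 + 13/2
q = 29*z/14 + 57/14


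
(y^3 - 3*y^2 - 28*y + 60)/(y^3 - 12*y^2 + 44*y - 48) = (y + 5)/(y - 4)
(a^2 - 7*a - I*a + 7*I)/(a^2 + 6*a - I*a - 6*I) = (a - 7)/(a + 6)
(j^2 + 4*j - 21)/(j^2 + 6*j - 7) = (j - 3)/(j - 1)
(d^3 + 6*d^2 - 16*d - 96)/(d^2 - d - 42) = (d^2 - 16)/(d - 7)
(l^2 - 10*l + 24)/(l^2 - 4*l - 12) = (l - 4)/(l + 2)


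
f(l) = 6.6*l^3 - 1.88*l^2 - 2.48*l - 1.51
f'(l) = 19.8*l^2 - 3.76*l - 2.48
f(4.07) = 402.22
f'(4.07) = 310.20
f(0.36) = -2.34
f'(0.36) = -1.27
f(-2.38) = -95.23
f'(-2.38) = 118.62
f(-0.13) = -1.23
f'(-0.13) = -1.66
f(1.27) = 5.83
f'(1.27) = 24.68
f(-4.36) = -573.46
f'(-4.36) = 390.30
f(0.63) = -2.17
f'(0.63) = 3.01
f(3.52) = 254.32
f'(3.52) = 229.61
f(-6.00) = -1479.91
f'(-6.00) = 732.88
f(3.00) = 152.33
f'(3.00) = 164.44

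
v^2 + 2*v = v*(v + 2)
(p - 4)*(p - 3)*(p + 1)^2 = p^4 - 5*p^3 - p^2 + 17*p + 12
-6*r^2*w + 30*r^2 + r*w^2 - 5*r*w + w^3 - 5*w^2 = (-2*r + w)*(3*r + w)*(w - 5)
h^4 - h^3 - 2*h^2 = h^2*(h - 2)*(h + 1)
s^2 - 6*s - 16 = (s - 8)*(s + 2)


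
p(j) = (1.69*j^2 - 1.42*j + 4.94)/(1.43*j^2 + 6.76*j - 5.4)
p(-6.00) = 13.46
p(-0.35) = -0.74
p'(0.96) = -7.66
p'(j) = (-2.86*j - 6.76)*(1.69*j^2 - 1.42*j + 4.94)/(1.43*j^2 + 6.76*j - 5.4)^2 + (3.38*j - 1.42)/(1.43*j^2 + 6.76*j - 5.4)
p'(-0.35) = -0.22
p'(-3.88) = 2.96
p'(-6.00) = 21.43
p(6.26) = 0.67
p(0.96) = 2.13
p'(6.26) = 0.03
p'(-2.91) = 1.09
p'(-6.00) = 21.43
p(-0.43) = -0.73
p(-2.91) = -1.80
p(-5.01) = -16.14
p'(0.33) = -3.85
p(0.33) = -1.54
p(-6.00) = 13.46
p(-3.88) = -3.55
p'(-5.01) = 41.65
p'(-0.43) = -0.14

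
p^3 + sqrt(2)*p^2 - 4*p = p*(p - sqrt(2))*(p + 2*sqrt(2))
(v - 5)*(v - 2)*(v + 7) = v^3 - 39*v + 70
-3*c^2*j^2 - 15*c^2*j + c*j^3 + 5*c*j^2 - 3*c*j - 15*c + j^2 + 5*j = (-3*c + j)*(j + 5)*(c*j + 1)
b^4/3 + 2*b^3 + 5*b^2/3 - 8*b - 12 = (b/3 + 1)*(b - 2)*(b + 2)*(b + 3)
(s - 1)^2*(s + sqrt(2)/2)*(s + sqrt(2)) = s^4 - 2*s^3 + 3*sqrt(2)*s^3/2 - 3*sqrt(2)*s^2 + 2*s^2 - 2*s + 3*sqrt(2)*s/2 + 1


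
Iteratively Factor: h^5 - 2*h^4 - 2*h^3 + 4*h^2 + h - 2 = (h + 1)*(h^4 - 3*h^3 + h^2 + 3*h - 2) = (h - 2)*(h + 1)*(h^3 - h^2 - h + 1) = (h - 2)*(h - 1)*(h + 1)*(h^2 - 1) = (h - 2)*(h - 1)^2*(h + 1)*(h + 1)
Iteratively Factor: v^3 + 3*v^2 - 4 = (v + 2)*(v^2 + v - 2) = (v + 2)^2*(v - 1)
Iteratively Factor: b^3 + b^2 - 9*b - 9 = (b - 3)*(b^2 + 4*b + 3) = (b - 3)*(b + 3)*(b + 1)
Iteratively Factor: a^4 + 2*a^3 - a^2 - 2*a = (a - 1)*(a^3 + 3*a^2 + 2*a) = (a - 1)*(a + 2)*(a^2 + a) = (a - 1)*(a + 1)*(a + 2)*(a)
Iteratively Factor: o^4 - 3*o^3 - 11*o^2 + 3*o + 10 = (o - 1)*(o^3 - 2*o^2 - 13*o - 10) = (o - 1)*(o + 1)*(o^2 - 3*o - 10) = (o - 1)*(o + 1)*(o + 2)*(o - 5)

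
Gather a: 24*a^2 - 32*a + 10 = 24*a^2 - 32*a + 10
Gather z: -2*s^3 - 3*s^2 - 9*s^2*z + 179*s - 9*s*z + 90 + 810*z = -2*s^3 - 3*s^2 + 179*s + z*(-9*s^2 - 9*s + 810) + 90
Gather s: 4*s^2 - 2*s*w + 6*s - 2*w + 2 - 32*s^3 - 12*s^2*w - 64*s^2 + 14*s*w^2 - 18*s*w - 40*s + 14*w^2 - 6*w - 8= -32*s^3 + s^2*(-12*w - 60) + s*(14*w^2 - 20*w - 34) + 14*w^2 - 8*w - 6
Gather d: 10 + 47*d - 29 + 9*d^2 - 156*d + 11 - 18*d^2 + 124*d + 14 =-9*d^2 + 15*d + 6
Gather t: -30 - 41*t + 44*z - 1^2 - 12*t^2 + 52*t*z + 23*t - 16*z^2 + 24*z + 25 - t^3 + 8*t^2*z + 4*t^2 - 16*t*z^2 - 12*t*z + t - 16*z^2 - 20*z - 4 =-t^3 + t^2*(8*z - 8) + t*(-16*z^2 + 40*z - 17) - 32*z^2 + 48*z - 10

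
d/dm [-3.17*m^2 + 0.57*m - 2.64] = 0.57 - 6.34*m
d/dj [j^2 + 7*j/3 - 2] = 2*j + 7/3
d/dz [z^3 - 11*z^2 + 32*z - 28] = 3*z^2 - 22*z + 32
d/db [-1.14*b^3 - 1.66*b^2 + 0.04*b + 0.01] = -3.42*b^2 - 3.32*b + 0.04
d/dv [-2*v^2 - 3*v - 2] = -4*v - 3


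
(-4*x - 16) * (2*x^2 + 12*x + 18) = -8*x^3 - 80*x^2 - 264*x - 288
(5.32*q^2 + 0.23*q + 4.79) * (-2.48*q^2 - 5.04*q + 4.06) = -13.1936*q^4 - 27.3832*q^3 + 8.5608*q^2 - 23.2078*q + 19.4474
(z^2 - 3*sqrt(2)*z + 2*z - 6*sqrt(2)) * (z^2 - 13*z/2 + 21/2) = z^4 - 9*z^3/2 - 3*sqrt(2)*z^3 - 5*z^2/2 + 27*sqrt(2)*z^2/2 + 15*sqrt(2)*z/2 + 21*z - 63*sqrt(2)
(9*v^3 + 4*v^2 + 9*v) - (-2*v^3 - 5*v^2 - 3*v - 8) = 11*v^3 + 9*v^2 + 12*v + 8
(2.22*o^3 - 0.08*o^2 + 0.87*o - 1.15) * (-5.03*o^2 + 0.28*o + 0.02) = -11.1666*o^5 + 1.024*o^4 - 4.3541*o^3 + 6.0265*o^2 - 0.3046*o - 0.023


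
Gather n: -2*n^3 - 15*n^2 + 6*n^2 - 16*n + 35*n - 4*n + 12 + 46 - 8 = -2*n^3 - 9*n^2 + 15*n + 50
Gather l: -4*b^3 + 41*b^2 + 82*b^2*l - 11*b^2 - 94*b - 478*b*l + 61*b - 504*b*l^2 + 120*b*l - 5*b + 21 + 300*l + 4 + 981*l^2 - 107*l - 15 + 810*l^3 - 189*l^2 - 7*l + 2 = -4*b^3 + 30*b^2 - 38*b + 810*l^3 + l^2*(792 - 504*b) + l*(82*b^2 - 358*b + 186) + 12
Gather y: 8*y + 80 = 8*y + 80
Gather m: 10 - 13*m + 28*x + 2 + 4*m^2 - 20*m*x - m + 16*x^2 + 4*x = 4*m^2 + m*(-20*x - 14) + 16*x^2 + 32*x + 12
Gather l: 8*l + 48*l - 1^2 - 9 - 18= 56*l - 28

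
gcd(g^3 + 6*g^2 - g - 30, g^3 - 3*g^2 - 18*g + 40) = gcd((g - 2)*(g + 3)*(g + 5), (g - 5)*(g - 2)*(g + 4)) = g - 2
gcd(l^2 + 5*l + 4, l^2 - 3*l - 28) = l + 4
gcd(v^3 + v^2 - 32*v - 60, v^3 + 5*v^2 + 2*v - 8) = v + 2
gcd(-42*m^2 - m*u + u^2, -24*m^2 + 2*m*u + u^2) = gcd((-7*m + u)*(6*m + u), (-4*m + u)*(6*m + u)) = 6*m + u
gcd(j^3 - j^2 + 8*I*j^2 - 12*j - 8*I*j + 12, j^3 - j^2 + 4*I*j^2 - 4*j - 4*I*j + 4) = j^2 + j*(-1 + 2*I) - 2*I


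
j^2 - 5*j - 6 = (j - 6)*(j + 1)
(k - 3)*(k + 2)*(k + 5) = k^3 + 4*k^2 - 11*k - 30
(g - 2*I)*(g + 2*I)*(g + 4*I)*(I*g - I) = I*g^4 - 4*g^3 - I*g^3 + 4*g^2 + 4*I*g^2 - 16*g - 4*I*g + 16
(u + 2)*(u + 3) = u^2 + 5*u + 6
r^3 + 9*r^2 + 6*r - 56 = (r - 2)*(r + 4)*(r + 7)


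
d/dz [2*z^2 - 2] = 4*z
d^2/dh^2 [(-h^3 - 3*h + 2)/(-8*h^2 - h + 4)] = 18*(25*h^3 - 44*h^2 + 32*h - 6)/(512*h^6 + 192*h^5 - 744*h^4 - 191*h^3 + 372*h^2 + 48*h - 64)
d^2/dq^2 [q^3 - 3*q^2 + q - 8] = 6*q - 6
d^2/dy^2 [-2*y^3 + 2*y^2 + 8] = 4 - 12*y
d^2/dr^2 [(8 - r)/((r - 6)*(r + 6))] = 2*(-r^3 + 24*r^2 - 108*r + 288)/(r^6 - 108*r^4 + 3888*r^2 - 46656)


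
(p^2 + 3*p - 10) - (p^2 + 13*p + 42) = -10*p - 52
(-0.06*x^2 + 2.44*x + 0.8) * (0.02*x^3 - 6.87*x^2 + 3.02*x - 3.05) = -0.0012*x^5 + 0.461*x^4 - 16.928*x^3 + 2.0558*x^2 - 5.026*x - 2.44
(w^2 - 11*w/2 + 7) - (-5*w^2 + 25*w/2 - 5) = 6*w^2 - 18*w + 12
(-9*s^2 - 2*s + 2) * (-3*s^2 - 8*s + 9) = 27*s^4 + 78*s^3 - 71*s^2 - 34*s + 18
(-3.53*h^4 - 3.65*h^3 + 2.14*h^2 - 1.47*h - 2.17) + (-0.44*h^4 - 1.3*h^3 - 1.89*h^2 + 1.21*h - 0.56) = -3.97*h^4 - 4.95*h^3 + 0.25*h^2 - 0.26*h - 2.73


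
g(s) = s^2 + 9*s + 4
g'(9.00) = 27.00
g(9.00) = 166.00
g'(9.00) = 27.00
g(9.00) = 166.00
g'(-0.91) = 7.18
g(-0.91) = -3.36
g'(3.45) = 15.90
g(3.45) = 46.95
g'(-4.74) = -0.48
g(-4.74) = -16.19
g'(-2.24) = 4.52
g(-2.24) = -11.14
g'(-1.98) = 5.04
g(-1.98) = -9.90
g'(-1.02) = 6.96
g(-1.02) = -4.14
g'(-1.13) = 6.74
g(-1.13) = -4.89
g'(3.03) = 15.06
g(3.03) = 40.45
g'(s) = 2*s + 9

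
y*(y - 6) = y^2 - 6*y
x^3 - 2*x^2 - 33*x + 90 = (x - 5)*(x - 3)*(x + 6)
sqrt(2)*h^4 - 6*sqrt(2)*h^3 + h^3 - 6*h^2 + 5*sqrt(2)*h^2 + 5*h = h*(h - 5)*(h - 1)*(sqrt(2)*h + 1)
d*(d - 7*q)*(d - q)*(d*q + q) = d^4*q - 8*d^3*q^2 + d^3*q + 7*d^2*q^3 - 8*d^2*q^2 + 7*d*q^3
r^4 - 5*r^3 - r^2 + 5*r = r*(r - 5)*(r - 1)*(r + 1)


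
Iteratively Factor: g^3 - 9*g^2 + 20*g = (g - 5)*(g^2 - 4*g) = g*(g - 5)*(g - 4)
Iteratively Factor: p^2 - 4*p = (p)*(p - 4)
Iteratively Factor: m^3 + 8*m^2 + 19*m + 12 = (m + 1)*(m^2 + 7*m + 12) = (m + 1)*(m + 3)*(m + 4)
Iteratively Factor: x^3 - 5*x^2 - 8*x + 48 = (x - 4)*(x^2 - x - 12) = (x - 4)^2*(x + 3)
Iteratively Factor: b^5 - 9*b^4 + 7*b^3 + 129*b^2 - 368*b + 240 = (b - 3)*(b^4 - 6*b^3 - 11*b^2 + 96*b - 80) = (b - 4)*(b - 3)*(b^3 - 2*b^2 - 19*b + 20) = (b - 4)*(b - 3)*(b - 1)*(b^2 - b - 20) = (b - 5)*(b - 4)*(b - 3)*(b - 1)*(b + 4)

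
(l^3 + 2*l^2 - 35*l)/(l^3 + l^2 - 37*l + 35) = l/(l - 1)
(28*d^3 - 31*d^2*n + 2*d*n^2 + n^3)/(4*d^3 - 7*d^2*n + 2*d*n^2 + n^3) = (28*d^2 - 3*d*n - n^2)/(4*d^2 - 3*d*n - n^2)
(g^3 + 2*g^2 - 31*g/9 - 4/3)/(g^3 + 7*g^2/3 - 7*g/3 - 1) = (g - 4/3)/(g - 1)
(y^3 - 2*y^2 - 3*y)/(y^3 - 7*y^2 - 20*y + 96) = y*(y + 1)/(y^2 - 4*y - 32)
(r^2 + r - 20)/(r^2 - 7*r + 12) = (r + 5)/(r - 3)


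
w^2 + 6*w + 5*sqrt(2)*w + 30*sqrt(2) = (w + 6)*(w + 5*sqrt(2))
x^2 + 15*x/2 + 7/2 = (x + 1/2)*(x + 7)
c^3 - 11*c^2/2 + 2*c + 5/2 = (c - 5)*(c - 1)*(c + 1/2)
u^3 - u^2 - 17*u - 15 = (u - 5)*(u + 1)*(u + 3)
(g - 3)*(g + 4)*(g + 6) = g^3 + 7*g^2 - 6*g - 72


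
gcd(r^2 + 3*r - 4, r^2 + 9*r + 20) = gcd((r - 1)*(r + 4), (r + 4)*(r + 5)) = r + 4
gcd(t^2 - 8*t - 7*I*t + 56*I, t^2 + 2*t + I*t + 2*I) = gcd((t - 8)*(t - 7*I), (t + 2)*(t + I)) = 1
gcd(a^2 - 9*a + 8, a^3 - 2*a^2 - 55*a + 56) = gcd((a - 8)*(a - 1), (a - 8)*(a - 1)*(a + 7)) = a^2 - 9*a + 8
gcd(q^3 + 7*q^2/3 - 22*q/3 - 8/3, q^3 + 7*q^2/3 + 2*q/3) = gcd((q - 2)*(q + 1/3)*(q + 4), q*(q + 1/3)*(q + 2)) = q + 1/3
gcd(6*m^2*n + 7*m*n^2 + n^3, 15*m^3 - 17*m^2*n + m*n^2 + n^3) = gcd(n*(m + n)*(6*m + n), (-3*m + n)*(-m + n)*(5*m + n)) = 1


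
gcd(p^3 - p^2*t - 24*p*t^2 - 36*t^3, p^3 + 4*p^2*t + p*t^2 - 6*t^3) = p^2 + 5*p*t + 6*t^2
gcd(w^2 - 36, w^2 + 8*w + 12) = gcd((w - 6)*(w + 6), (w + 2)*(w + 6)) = w + 6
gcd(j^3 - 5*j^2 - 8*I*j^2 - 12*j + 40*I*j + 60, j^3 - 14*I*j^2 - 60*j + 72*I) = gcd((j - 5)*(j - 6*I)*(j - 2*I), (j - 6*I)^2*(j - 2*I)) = j^2 - 8*I*j - 12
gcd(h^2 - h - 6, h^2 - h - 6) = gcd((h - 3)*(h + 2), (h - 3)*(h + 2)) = h^2 - h - 6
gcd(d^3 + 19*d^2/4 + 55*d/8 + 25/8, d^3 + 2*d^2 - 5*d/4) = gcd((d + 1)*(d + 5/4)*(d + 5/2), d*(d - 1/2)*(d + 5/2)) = d + 5/2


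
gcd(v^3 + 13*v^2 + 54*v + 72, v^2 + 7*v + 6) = v + 6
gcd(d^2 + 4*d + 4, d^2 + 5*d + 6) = d + 2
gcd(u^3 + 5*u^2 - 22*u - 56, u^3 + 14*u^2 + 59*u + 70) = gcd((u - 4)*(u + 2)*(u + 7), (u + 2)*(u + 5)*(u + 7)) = u^2 + 9*u + 14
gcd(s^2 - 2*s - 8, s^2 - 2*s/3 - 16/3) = s + 2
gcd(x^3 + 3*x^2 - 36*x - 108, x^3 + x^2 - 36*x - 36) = x^2 - 36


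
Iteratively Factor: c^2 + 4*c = (c + 4)*(c)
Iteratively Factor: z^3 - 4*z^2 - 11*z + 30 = (z - 5)*(z^2 + z - 6) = (z - 5)*(z - 2)*(z + 3)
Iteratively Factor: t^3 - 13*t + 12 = (t - 1)*(t^2 + t - 12) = (t - 1)*(t + 4)*(t - 3)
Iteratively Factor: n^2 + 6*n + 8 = (n + 4)*(n + 2)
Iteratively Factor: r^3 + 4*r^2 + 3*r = (r)*(r^2 + 4*r + 3) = r*(r + 3)*(r + 1)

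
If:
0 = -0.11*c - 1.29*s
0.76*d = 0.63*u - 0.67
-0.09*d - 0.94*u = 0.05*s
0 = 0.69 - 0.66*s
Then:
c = -12.26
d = -0.86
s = 1.05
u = 0.03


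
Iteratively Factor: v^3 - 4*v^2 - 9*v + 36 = (v - 3)*(v^2 - v - 12) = (v - 3)*(v + 3)*(v - 4)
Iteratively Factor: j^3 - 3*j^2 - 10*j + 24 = (j - 4)*(j^2 + j - 6) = (j - 4)*(j + 3)*(j - 2)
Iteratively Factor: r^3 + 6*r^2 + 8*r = (r + 4)*(r^2 + 2*r) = (r + 2)*(r + 4)*(r)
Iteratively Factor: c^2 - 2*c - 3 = (c - 3)*(c + 1)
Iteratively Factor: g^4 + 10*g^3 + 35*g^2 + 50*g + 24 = (g + 1)*(g^3 + 9*g^2 + 26*g + 24) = (g + 1)*(g + 2)*(g^2 + 7*g + 12) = (g + 1)*(g + 2)*(g + 4)*(g + 3)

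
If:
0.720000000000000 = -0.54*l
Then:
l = -1.33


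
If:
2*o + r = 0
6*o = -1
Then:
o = -1/6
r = 1/3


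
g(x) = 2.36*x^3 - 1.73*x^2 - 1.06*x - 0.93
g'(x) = 7.08*x^2 - 3.46*x - 1.06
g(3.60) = 82.94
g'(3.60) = 78.24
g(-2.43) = -42.43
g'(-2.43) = 49.15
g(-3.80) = -151.38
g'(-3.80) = 114.32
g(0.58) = -1.67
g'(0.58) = -0.69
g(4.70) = 200.89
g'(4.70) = 139.08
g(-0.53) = -1.21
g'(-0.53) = 2.76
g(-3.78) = -149.11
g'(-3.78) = 113.18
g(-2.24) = -33.76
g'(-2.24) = 42.22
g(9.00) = 1569.84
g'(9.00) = 541.28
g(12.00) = 3815.31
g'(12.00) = 976.94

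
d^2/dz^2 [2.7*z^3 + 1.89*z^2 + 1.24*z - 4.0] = 16.2*z + 3.78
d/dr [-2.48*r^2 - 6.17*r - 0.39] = -4.96*r - 6.17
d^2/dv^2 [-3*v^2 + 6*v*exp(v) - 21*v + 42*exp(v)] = 6*v*exp(v) + 54*exp(v) - 6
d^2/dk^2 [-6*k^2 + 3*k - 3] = -12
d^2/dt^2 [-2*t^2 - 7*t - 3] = -4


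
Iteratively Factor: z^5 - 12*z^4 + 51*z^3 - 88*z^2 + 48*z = (z - 3)*(z^4 - 9*z^3 + 24*z^2 - 16*z) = z*(z - 3)*(z^3 - 9*z^2 + 24*z - 16) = z*(z - 4)*(z - 3)*(z^2 - 5*z + 4) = z*(z - 4)^2*(z - 3)*(z - 1)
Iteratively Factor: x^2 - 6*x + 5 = (x - 5)*(x - 1)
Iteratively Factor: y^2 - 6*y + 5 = (y - 1)*(y - 5)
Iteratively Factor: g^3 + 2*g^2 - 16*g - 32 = (g + 2)*(g^2 - 16) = (g - 4)*(g + 2)*(g + 4)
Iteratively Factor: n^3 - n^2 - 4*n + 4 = (n + 2)*(n^2 - 3*n + 2) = (n - 2)*(n + 2)*(n - 1)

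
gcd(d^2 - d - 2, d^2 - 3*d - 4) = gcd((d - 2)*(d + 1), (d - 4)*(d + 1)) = d + 1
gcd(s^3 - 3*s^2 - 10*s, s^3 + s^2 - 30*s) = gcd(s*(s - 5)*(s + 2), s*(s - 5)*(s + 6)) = s^2 - 5*s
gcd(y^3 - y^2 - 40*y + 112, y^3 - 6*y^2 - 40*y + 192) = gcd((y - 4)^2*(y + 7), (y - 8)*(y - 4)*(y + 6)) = y - 4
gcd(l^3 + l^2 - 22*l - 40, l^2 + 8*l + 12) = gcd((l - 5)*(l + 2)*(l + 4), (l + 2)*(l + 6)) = l + 2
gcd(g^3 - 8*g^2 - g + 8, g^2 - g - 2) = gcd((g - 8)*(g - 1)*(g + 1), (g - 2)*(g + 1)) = g + 1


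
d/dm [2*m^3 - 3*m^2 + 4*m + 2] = 6*m^2 - 6*m + 4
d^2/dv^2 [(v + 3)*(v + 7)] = 2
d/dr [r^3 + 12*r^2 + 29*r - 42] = 3*r^2 + 24*r + 29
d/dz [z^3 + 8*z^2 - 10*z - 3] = 3*z^2 + 16*z - 10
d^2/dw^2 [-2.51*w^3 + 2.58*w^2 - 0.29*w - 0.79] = 5.16 - 15.06*w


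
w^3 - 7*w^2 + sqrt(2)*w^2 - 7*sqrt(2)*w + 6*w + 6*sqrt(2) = (w - 6)*(w - 1)*(w + sqrt(2))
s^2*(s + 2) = s^3 + 2*s^2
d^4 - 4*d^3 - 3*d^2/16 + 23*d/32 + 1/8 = (d - 4)*(d - 1/2)*(d + 1/4)^2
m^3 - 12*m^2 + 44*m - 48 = (m - 6)*(m - 4)*(m - 2)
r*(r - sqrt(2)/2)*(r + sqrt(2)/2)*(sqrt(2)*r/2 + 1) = sqrt(2)*r^4/2 + r^3 - sqrt(2)*r^2/4 - r/2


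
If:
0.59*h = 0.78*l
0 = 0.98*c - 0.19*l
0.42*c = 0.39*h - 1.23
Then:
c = 0.55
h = 3.75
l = 2.83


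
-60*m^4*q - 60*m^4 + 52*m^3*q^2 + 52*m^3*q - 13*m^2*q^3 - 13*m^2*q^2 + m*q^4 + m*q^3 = (-6*m + q)*(-5*m + q)*(-2*m + q)*(m*q + m)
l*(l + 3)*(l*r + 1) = l^3*r + 3*l^2*r + l^2 + 3*l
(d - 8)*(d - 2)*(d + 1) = d^3 - 9*d^2 + 6*d + 16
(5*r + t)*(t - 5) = 5*r*t - 25*r + t^2 - 5*t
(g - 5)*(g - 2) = g^2 - 7*g + 10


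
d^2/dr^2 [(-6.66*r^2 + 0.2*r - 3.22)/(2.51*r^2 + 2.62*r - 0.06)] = (90.1150240000001*r^3 - 127.735908*r^2 - 126.871464*r - 45.161672)/(15.813251*r^6 + 49.518786*r^5 + 50.554914*r^4 + 15.617296*r^3 - 1.208484*r^2 + 0.028296*r - 0.000216)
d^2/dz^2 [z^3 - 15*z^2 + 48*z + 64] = 6*z - 30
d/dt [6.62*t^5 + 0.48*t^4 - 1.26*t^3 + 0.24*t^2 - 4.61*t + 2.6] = 33.1*t^4 + 1.92*t^3 - 3.78*t^2 + 0.48*t - 4.61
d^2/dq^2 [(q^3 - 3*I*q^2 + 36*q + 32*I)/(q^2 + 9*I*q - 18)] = 12*(-9*q^3 - 92*I*q^2 + 342*q + 474*I)/(q^6 + 27*I*q^5 - 297*q^4 - 1701*I*q^3 + 5346*q^2 + 8748*I*q - 5832)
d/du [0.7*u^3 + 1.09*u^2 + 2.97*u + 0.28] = 2.1*u^2 + 2.18*u + 2.97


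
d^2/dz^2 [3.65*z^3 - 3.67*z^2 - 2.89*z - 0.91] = 21.9*z - 7.34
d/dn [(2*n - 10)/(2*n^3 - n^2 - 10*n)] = 2*(-n*(-2*n^2 + n + 10) + 2*(n - 5)*(-3*n^2 + n + 5))/(n^2*(-2*n^2 + n + 10)^2)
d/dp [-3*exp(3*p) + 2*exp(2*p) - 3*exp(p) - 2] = (-9*exp(2*p) + 4*exp(p) - 3)*exp(p)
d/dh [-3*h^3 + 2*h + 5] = 2 - 9*h^2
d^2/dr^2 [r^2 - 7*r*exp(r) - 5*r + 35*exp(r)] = -7*r*exp(r) + 21*exp(r) + 2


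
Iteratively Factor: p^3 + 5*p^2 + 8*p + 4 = (p + 1)*(p^2 + 4*p + 4) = (p + 1)*(p + 2)*(p + 2)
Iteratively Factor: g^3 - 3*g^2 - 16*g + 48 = (g - 4)*(g^2 + g - 12) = (g - 4)*(g + 4)*(g - 3)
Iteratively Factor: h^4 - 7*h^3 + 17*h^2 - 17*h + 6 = (h - 1)*(h^3 - 6*h^2 + 11*h - 6) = (h - 3)*(h - 1)*(h^2 - 3*h + 2) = (h - 3)*(h - 2)*(h - 1)*(h - 1)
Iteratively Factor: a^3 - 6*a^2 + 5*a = (a - 1)*(a^2 - 5*a) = a*(a - 1)*(a - 5)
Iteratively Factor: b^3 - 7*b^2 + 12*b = (b - 4)*(b^2 - 3*b) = b*(b - 4)*(b - 3)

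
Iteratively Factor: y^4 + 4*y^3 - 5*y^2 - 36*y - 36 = (y + 2)*(y^3 + 2*y^2 - 9*y - 18) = (y + 2)*(y + 3)*(y^2 - y - 6) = (y - 3)*(y + 2)*(y + 3)*(y + 2)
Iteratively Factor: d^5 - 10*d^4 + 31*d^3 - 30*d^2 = (d)*(d^4 - 10*d^3 + 31*d^2 - 30*d) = d*(d - 5)*(d^3 - 5*d^2 + 6*d) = d*(d - 5)*(d - 2)*(d^2 - 3*d) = d^2*(d - 5)*(d - 2)*(d - 3)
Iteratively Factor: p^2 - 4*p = (p)*(p - 4)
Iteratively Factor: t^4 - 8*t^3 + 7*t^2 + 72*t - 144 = (t + 3)*(t^3 - 11*t^2 + 40*t - 48) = (t - 4)*(t + 3)*(t^2 - 7*t + 12) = (t - 4)*(t - 3)*(t + 3)*(t - 4)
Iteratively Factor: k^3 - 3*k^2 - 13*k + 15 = (k - 1)*(k^2 - 2*k - 15) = (k - 5)*(k - 1)*(k + 3)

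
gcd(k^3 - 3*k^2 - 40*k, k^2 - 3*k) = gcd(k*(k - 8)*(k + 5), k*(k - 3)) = k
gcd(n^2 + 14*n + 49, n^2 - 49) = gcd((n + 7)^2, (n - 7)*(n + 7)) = n + 7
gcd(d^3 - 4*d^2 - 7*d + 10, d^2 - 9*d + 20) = d - 5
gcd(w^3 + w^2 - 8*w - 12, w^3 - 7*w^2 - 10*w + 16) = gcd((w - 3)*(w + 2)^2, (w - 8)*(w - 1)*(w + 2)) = w + 2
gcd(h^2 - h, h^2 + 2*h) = h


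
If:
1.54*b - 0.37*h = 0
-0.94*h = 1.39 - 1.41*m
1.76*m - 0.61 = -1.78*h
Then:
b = -0.09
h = -0.38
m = 0.73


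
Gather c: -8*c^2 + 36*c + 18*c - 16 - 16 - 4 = -8*c^2 + 54*c - 36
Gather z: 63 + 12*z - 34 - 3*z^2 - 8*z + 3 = -3*z^2 + 4*z + 32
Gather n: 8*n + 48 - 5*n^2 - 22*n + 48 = -5*n^2 - 14*n + 96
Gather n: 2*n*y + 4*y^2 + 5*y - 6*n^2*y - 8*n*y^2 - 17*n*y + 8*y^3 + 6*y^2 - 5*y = -6*n^2*y + n*(-8*y^2 - 15*y) + 8*y^3 + 10*y^2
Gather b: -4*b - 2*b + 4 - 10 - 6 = -6*b - 12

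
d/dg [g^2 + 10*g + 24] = 2*g + 10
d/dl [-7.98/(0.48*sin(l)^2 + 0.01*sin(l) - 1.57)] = (7.6608*sin(l) + 0.0798)*cos(l)/(0.48*sin(l)^2 + 0.01*sin(l) - 1.57)^2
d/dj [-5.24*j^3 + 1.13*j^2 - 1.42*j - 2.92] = -15.72*j^2 + 2.26*j - 1.42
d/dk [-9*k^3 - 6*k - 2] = -27*k^2 - 6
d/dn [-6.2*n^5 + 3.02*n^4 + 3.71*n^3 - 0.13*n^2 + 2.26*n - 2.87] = -31.0*n^4 + 12.08*n^3 + 11.13*n^2 - 0.26*n + 2.26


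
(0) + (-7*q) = -7*q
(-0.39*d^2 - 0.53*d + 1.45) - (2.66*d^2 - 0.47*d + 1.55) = -3.05*d^2 - 0.0600000000000001*d - 0.1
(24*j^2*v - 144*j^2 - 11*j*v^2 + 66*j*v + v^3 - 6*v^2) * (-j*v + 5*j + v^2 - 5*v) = -24*j^3*v^2 + 264*j^3*v - 720*j^3 + 35*j^2*v^3 - 385*j^2*v^2 + 1050*j^2*v - 12*j*v^4 + 132*j*v^3 - 360*j*v^2 + v^5 - 11*v^4 + 30*v^3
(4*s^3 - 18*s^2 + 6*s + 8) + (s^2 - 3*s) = 4*s^3 - 17*s^2 + 3*s + 8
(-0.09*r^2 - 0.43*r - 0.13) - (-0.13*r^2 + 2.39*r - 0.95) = 0.04*r^2 - 2.82*r + 0.82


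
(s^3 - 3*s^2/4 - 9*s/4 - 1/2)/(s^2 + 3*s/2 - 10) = (4*s^3 - 3*s^2 - 9*s - 2)/(2*(2*s^2 + 3*s - 20))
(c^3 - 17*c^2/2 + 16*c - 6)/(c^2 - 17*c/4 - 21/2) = 2*(2*c^2 - 5*c + 2)/(4*c + 7)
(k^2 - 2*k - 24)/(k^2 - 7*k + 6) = (k + 4)/(k - 1)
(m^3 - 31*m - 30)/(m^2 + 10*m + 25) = (m^2 - 5*m - 6)/(m + 5)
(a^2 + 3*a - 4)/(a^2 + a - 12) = (a - 1)/(a - 3)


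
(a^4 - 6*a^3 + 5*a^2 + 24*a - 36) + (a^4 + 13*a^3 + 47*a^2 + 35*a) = 2*a^4 + 7*a^3 + 52*a^2 + 59*a - 36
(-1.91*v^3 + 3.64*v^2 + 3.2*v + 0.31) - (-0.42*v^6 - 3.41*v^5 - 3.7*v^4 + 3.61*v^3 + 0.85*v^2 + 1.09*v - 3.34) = 0.42*v^6 + 3.41*v^5 + 3.7*v^4 - 5.52*v^3 + 2.79*v^2 + 2.11*v + 3.65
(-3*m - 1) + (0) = -3*m - 1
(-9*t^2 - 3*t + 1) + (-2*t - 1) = -9*t^2 - 5*t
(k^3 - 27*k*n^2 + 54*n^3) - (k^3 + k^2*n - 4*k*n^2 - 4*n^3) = -k^2*n - 23*k*n^2 + 58*n^3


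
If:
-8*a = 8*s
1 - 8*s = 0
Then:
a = -1/8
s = 1/8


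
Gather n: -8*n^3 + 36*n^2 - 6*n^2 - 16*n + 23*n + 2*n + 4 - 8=-8*n^3 + 30*n^2 + 9*n - 4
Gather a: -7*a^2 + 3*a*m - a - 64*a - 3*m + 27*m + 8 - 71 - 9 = -7*a^2 + a*(3*m - 65) + 24*m - 72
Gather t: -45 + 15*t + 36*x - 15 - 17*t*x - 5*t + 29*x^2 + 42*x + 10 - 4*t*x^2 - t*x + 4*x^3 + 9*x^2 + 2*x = t*(-4*x^2 - 18*x + 10) + 4*x^3 + 38*x^2 + 80*x - 50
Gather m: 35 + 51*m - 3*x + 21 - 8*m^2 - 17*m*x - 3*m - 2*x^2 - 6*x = -8*m^2 + m*(48 - 17*x) - 2*x^2 - 9*x + 56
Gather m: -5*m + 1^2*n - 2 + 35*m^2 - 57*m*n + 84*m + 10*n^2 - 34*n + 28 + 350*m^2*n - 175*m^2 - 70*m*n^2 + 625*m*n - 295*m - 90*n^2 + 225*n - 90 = m^2*(350*n - 140) + m*(-70*n^2 + 568*n - 216) - 80*n^2 + 192*n - 64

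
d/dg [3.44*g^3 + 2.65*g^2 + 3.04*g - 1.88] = 10.32*g^2 + 5.3*g + 3.04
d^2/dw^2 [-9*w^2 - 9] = -18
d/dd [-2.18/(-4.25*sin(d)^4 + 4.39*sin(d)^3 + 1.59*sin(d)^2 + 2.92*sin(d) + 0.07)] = (-37.06*sin(d)^3 + 28.7106*sin(d)^2 + 6.9324*sin(d) + 6.3656)*cos(d)/(-4.25*sin(d)^4 + 4.39*sin(d)^3 + 1.59*sin(d)^2 + 2.92*sin(d) + 0.07)^2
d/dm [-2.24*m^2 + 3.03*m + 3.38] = 3.03 - 4.48*m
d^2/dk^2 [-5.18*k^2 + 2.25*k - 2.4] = -10.3600000000000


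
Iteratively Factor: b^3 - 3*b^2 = (b)*(b^2 - 3*b) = b*(b - 3)*(b)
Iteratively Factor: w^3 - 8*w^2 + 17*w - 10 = (w - 2)*(w^2 - 6*w + 5) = (w - 5)*(w - 2)*(w - 1)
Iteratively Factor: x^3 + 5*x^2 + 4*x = (x + 1)*(x^2 + 4*x) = x*(x + 1)*(x + 4)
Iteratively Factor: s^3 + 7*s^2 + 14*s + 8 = (s + 4)*(s^2 + 3*s + 2) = (s + 1)*(s + 4)*(s + 2)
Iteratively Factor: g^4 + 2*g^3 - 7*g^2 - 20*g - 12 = (g - 3)*(g^3 + 5*g^2 + 8*g + 4) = (g - 3)*(g + 1)*(g^2 + 4*g + 4) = (g - 3)*(g + 1)*(g + 2)*(g + 2)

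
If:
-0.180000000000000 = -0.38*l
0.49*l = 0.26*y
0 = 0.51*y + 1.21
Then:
No Solution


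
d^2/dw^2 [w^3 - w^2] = 6*w - 2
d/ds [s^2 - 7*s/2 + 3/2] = 2*s - 7/2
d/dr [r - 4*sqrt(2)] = 1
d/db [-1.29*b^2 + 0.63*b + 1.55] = 0.63 - 2.58*b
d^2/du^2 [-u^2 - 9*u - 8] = -2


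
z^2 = z^2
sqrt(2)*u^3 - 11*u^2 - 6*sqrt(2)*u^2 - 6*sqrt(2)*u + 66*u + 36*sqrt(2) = (u - 6)*(u - 6*sqrt(2))*(sqrt(2)*u + 1)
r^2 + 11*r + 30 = (r + 5)*(r + 6)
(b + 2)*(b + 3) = b^2 + 5*b + 6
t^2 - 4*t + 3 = (t - 3)*(t - 1)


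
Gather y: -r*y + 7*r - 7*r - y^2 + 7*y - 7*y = -r*y - y^2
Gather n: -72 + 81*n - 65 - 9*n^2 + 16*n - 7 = -9*n^2 + 97*n - 144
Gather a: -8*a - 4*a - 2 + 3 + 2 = 3 - 12*a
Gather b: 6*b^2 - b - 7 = 6*b^2 - b - 7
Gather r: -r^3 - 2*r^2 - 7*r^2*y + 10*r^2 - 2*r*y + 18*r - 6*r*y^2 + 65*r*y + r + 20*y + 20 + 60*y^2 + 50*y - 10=-r^3 + r^2*(8 - 7*y) + r*(-6*y^2 + 63*y + 19) + 60*y^2 + 70*y + 10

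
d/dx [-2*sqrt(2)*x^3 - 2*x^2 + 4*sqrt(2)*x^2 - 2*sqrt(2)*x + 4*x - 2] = -6*sqrt(2)*x^2 - 4*x + 8*sqrt(2)*x - 2*sqrt(2) + 4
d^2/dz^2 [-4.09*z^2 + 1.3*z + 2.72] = -8.18000000000000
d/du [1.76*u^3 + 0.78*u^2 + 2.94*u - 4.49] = 5.28*u^2 + 1.56*u + 2.94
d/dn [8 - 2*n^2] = -4*n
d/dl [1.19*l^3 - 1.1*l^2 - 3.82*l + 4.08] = 3.57*l^2 - 2.2*l - 3.82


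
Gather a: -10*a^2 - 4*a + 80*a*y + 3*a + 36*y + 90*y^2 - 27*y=-10*a^2 + a*(80*y - 1) + 90*y^2 + 9*y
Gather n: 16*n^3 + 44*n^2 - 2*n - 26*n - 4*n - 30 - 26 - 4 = 16*n^3 + 44*n^2 - 32*n - 60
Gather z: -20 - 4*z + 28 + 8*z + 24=4*z + 32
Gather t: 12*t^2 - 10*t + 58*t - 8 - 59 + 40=12*t^2 + 48*t - 27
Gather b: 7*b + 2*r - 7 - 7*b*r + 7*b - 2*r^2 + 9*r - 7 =b*(14 - 7*r) - 2*r^2 + 11*r - 14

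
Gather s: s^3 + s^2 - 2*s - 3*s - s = s^3 + s^2 - 6*s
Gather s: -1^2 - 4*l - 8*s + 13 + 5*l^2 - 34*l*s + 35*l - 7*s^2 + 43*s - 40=5*l^2 + 31*l - 7*s^2 + s*(35 - 34*l) - 28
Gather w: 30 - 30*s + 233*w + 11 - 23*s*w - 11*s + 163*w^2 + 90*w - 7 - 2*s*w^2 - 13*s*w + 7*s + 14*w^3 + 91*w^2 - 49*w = -34*s + 14*w^3 + w^2*(254 - 2*s) + w*(274 - 36*s) + 34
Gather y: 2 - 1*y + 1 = 3 - y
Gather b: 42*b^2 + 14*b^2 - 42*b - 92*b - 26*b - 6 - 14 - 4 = 56*b^2 - 160*b - 24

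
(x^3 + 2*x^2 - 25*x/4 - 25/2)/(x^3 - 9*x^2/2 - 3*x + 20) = (x + 5/2)/(x - 4)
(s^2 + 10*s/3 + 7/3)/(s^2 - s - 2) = (s + 7/3)/(s - 2)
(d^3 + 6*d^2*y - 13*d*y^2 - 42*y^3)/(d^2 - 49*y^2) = (-d^2 + d*y + 6*y^2)/(-d + 7*y)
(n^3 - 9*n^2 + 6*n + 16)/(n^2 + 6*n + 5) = (n^2 - 10*n + 16)/(n + 5)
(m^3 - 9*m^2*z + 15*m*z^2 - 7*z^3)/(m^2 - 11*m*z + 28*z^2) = (-m^2 + 2*m*z - z^2)/(-m + 4*z)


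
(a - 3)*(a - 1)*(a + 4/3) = a^3 - 8*a^2/3 - 7*a/3 + 4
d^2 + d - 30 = (d - 5)*(d + 6)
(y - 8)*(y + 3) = y^2 - 5*y - 24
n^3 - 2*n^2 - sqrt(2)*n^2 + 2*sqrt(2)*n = n*(n - 2)*(n - sqrt(2))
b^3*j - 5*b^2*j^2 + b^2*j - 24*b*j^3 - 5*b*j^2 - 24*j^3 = (b - 8*j)*(b + 3*j)*(b*j + j)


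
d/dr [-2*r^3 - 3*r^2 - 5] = 6*r*(-r - 1)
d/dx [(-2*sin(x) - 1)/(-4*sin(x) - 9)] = 14*cos(x)/(4*sin(x) + 9)^2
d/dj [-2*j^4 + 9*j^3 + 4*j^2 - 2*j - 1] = -8*j^3 + 27*j^2 + 8*j - 2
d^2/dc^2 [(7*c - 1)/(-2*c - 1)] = 36/(2*c + 1)^3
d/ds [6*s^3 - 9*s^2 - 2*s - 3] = 18*s^2 - 18*s - 2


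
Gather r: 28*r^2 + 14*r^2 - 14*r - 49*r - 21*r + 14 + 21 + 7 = 42*r^2 - 84*r + 42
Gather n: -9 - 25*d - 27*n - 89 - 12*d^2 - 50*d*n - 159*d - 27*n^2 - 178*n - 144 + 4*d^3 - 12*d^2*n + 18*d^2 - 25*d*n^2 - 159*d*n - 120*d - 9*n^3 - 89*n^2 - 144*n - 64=4*d^3 + 6*d^2 - 304*d - 9*n^3 + n^2*(-25*d - 116) + n*(-12*d^2 - 209*d - 349) - 306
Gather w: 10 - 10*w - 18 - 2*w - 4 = -12*w - 12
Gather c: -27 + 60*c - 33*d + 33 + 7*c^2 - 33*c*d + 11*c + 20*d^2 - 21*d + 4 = 7*c^2 + c*(71 - 33*d) + 20*d^2 - 54*d + 10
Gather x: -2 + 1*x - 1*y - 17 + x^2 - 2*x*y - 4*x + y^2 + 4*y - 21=x^2 + x*(-2*y - 3) + y^2 + 3*y - 40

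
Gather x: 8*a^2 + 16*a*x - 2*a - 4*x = 8*a^2 - 2*a + x*(16*a - 4)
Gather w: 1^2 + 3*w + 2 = 3*w + 3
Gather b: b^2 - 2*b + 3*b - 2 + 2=b^2 + b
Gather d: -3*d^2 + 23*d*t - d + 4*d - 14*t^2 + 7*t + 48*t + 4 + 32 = -3*d^2 + d*(23*t + 3) - 14*t^2 + 55*t + 36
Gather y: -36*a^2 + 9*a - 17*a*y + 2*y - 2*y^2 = -36*a^2 + 9*a - 2*y^2 + y*(2 - 17*a)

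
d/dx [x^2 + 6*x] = 2*x + 6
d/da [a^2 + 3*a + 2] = 2*a + 3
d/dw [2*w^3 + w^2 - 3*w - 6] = 6*w^2 + 2*w - 3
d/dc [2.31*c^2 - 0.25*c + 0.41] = 4.62*c - 0.25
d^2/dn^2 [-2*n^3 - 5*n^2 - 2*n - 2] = -12*n - 10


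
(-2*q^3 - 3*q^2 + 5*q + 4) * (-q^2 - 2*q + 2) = 2*q^5 + 7*q^4 - 3*q^3 - 20*q^2 + 2*q + 8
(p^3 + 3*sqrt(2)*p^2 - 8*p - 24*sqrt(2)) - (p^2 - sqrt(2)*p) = p^3 - p^2 + 3*sqrt(2)*p^2 - 8*p + sqrt(2)*p - 24*sqrt(2)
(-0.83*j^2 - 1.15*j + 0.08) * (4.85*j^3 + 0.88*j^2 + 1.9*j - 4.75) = -4.0255*j^5 - 6.3079*j^4 - 2.201*j^3 + 1.8279*j^2 + 5.6145*j - 0.38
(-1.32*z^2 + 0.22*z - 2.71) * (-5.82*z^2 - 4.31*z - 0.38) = 7.6824*z^4 + 4.4088*z^3 + 15.3256*z^2 + 11.5965*z + 1.0298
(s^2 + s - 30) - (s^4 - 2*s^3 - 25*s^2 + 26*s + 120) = -s^4 + 2*s^3 + 26*s^2 - 25*s - 150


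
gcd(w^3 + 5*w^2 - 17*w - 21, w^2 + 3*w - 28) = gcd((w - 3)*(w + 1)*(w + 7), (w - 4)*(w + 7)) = w + 7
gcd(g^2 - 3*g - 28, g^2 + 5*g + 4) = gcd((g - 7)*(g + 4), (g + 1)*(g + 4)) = g + 4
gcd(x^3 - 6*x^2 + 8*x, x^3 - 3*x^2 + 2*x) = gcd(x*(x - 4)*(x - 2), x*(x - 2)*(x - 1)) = x^2 - 2*x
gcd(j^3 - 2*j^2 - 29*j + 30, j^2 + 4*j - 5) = j^2 + 4*j - 5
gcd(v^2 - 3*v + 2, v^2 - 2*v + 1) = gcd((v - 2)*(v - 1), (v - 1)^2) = v - 1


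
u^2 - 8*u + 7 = (u - 7)*(u - 1)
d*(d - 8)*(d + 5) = d^3 - 3*d^2 - 40*d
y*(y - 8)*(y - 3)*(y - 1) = y^4 - 12*y^3 + 35*y^2 - 24*y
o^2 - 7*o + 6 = (o - 6)*(o - 1)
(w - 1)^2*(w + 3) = w^3 + w^2 - 5*w + 3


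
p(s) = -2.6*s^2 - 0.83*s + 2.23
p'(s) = -5.2*s - 0.83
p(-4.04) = -36.85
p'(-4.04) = 20.18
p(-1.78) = -4.53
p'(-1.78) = 8.43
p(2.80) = -20.48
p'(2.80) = -15.39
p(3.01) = -23.82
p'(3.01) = -16.48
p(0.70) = 0.38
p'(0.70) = -4.47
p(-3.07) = -19.73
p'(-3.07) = 15.13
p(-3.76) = -31.41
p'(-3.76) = 18.72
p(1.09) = -1.76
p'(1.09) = -6.50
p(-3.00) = -18.68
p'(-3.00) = 14.77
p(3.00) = -23.66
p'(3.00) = -16.43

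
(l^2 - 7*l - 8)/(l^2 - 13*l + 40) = (l + 1)/(l - 5)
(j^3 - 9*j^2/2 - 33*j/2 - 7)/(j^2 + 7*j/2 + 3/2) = (j^2 - 5*j - 14)/(j + 3)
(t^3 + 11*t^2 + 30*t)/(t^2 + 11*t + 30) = t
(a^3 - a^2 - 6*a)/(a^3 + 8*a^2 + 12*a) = (a - 3)/(a + 6)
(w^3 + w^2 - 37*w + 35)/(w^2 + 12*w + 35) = (w^2 - 6*w + 5)/(w + 5)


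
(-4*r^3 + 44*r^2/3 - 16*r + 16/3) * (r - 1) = -4*r^4 + 56*r^3/3 - 92*r^2/3 + 64*r/3 - 16/3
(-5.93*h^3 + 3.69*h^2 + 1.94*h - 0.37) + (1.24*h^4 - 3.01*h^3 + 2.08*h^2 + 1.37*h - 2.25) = 1.24*h^4 - 8.94*h^3 + 5.77*h^2 + 3.31*h - 2.62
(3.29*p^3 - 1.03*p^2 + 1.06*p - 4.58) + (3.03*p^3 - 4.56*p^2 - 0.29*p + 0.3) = 6.32*p^3 - 5.59*p^2 + 0.77*p - 4.28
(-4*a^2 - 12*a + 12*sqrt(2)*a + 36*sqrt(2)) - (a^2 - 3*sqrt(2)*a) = -5*a^2 - 12*a + 15*sqrt(2)*a + 36*sqrt(2)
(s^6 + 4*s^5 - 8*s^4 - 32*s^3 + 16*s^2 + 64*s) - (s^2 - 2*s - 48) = s^6 + 4*s^5 - 8*s^4 - 32*s^3 + 15*s^2 + 66*s + 48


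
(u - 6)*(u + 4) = u^2 - 2*u - 24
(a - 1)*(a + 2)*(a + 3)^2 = a^4 + 7*a^3 + 13*a^2 - 3*a - 18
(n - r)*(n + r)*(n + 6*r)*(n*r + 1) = n^4*r + 6*n^3*r^2 + n^3 - n^2*r^3 + 6*n^2*r - 6*n*r^4 - n*r^2 - 6*r^3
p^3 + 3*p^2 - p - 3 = (p - 1)*(p + 1)*(p + 3)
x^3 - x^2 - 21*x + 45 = (x - 3)^2*(x + 5)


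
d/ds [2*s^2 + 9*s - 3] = 4*s + 9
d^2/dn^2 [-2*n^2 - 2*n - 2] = -4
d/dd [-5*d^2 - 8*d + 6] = -10*d - 8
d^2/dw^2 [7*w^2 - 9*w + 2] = 14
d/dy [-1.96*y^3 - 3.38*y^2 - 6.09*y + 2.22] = -5.88*y^2 - 6.76*y - 6.09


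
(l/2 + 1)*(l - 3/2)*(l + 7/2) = l^3/2 + 2*l^2 - 5*l/8 - 21/4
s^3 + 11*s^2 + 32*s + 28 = (s + 2)^2*(s + 7)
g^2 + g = g*(g + 1)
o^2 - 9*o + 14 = (o - 7)*(o - 2)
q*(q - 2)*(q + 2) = q^3 - 4*q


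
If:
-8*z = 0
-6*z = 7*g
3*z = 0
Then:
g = 0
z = 0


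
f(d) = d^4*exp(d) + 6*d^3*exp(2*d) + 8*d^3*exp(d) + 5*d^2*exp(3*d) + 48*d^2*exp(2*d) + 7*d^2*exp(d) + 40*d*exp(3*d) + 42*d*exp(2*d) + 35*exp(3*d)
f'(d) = d^4*exp(d) + 12*d^3*exp(2*d) + 12*d^3*exp(d) + 15*d^2*exp(3*d) + 114*d^2*exp(2*d) + 31*d^2*exp(d) + 130*d*exp(3*d) + 180*d*exp(2*d) + 14*d*exp(d) + 145*exp(3*d) + 42*exp(2*d)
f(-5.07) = -1.26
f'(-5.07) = -1.09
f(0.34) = 177.58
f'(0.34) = 772.55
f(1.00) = 2359.68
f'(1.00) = 8553.86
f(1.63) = 21178.31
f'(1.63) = 71568.75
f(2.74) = 824424.41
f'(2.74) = 2681756.72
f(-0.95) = -0.06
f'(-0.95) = -1.41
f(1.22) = 5170.33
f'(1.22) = 18159.44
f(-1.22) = 0.09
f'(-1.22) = 0.44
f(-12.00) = 0.05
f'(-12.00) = 0.03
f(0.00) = 35.00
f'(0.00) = 187.00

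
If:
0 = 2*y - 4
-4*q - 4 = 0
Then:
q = -1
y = 2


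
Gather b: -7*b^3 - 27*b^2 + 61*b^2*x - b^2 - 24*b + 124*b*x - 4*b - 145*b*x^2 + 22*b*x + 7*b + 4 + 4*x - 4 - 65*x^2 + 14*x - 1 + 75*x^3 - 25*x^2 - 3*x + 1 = -7*b^3 + b^2*(61*x - 28) + b*(-145*x^2 + 146*x - 21) + 75*x^3 - 90*x^2 + 15*x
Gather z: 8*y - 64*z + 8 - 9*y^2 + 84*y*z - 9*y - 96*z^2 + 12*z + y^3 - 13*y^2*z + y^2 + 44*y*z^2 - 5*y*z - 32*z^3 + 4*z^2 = y^3 - 8*y^2 - y - 32*z^3 + z^2*(44*y - 92) + z*(-13*y^2 + 79*y - 52) + 8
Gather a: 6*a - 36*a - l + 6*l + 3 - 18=-30*a + 5*l - 15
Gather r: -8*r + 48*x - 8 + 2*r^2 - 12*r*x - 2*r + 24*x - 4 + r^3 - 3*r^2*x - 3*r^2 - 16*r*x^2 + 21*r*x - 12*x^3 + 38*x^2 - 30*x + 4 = r^3 + r^2*(-3*x - 1) + r*(-16*x^2 + 9*x - 10) - 12*x^3 + 38*x^2 + 42*x - 8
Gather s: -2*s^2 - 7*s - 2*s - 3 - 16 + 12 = -2*s^2 - 9*s - 7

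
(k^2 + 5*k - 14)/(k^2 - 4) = (k + 7)/(k + 2)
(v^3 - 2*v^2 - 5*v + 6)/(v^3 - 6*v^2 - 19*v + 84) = (v^2 + v - 2)/(v^2 - 3*v - 28)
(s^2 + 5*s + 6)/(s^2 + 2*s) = (s + 3)/s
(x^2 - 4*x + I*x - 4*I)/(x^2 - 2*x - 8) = (x + I)/(x + 2)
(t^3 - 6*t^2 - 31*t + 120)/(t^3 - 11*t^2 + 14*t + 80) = (t^2 + 2*t - 15)/(t^2 - 3*t - 10)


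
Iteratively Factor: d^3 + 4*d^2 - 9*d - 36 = (d - 3)*(d^2 + 7*d + 12) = (d - 3)*(d + 3)*(d + 4)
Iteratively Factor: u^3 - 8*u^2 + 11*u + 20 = (u - 5)*(u^2 - 3*u - 4) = (u - 5)*(u + 1)*(u - 4)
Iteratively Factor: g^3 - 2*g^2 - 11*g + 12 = (g - 4)*(g^2 + 2*g - 3) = (g - 4)*(g - 1)*(g + 3)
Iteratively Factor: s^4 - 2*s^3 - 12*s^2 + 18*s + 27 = (s + 1)*(s^3 - 3*s^2 - 9*s + 27) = (s - 3)*(s + 1)*(s^2 - 9) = (s - 3)^2*(s + 1)*(s + 3)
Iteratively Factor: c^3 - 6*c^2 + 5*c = (c)*(c^2 - 6*c + 5) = c*(c - 5)*(c - 1)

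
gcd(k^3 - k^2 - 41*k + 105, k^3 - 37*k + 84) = k^2 + 4*k - 21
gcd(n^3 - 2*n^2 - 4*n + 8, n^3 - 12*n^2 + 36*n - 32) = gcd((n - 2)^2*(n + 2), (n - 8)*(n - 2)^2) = n^2 - 4*n + 4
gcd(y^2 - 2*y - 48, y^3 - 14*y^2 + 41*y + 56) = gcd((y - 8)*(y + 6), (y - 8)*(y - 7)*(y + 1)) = y - 8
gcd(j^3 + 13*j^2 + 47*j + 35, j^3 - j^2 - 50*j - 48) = j + 1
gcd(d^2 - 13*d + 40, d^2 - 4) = 1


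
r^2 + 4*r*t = r*(r + 4*t)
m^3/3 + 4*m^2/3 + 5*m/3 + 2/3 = (m/3 + 1/3)*(m + 1)*(m + 2)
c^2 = c^2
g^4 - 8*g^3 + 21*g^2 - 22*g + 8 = (g - 4)*(g - 2)*(g - 1)^2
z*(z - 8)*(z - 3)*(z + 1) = z^4 - 10*z^3 + 13*z^2 + 24*z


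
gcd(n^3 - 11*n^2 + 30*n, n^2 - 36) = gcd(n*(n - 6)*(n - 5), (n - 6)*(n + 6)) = n - 6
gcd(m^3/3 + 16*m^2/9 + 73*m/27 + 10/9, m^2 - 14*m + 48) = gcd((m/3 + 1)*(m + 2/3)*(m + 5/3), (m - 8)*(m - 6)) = 1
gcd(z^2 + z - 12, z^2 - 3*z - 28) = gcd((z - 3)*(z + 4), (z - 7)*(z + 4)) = z + 4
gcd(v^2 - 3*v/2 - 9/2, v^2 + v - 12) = v - 3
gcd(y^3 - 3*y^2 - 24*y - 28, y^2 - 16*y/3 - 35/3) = y - 7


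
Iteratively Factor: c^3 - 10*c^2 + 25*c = (c - 5)*(c^2 - 5*c) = (c - 5)^2*(c)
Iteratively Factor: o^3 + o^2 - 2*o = (o - 1)*(o^2 + 2*o) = o*(o - 1)*(o + 2)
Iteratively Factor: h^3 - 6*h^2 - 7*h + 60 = (h - 4)*(h^2 - 2*h - 15) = (h - 5)*(h - 4)*(h + 3)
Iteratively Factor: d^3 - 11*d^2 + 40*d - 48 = (d - 4)*(d^2 - 7*d + 12) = (d - 4)*(d - 3)*(d - 4)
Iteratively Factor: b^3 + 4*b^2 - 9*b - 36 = (b + 4)*(b^2 - 9) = (b - 3)*(b + 4)*(b + 3)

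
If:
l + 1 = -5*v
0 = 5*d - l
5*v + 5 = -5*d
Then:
No Solution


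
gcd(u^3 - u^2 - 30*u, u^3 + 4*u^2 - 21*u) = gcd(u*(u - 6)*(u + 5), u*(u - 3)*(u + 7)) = u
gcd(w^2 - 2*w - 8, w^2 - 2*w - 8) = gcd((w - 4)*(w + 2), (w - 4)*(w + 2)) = w^2 - 2*w - 8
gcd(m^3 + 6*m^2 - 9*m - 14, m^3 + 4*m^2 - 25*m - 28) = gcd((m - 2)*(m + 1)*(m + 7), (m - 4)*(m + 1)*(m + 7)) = m^2 + 8*m + 7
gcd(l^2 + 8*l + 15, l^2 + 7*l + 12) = l + 3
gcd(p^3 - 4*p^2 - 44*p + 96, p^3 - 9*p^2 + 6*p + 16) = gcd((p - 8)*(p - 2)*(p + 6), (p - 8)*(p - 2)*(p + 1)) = p^2 - 10*p + 16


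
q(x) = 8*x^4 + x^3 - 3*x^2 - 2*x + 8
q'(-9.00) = -23033.00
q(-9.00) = 51542.00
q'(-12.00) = -54794.00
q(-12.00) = 163760.00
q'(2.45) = 471.90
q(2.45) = 288.04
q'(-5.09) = -4113.65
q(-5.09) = 5178.42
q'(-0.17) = -1.05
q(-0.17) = 8.26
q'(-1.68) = -135.19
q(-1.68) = 61.88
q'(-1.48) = -90.29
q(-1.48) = 39.53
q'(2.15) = 317.00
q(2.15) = 170.71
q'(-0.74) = -8.88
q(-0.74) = 9.83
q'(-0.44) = -1.51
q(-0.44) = 8.51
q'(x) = 32*x^3 + 3*x^2 - 6*x - 2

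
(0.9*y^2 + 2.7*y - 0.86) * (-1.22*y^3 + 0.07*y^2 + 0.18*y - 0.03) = -1.098*y^5 - 3.231*y^4 + 1.4002*y^3 + 0.3988*y^2 - 0.2358*y + 0.0258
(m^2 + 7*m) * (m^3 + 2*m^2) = m^5 + 9*m^4 + 14*m^3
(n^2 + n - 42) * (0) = 0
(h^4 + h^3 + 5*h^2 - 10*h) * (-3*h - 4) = -3*h^5 - 7*h^4 - 19*h^3 + 10*h^2 + 40*h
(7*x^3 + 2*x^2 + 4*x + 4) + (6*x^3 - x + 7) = 13*x^3 + 2*x^2 + 3*x + 11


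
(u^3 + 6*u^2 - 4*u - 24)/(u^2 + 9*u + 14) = (u^2 + 4*u - 12)/(u + 7)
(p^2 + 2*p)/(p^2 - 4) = p/(p - 2)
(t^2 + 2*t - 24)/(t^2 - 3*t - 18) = (-t^2 - 2*t + 24)/(-t^2 + 3*t + 18)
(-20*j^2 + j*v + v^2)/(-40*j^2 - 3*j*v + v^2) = (-4*j + v)/(-8*j + v)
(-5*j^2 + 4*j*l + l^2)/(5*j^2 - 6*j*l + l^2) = (-5*j - l)/(5*j - l)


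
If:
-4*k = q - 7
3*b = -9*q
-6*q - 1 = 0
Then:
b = 1/2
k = 43/24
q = -1/6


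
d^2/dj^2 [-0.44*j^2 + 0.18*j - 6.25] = -0.880000000000000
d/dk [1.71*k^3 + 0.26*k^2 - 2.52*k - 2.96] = 5.13*k^2 + 0.52*k - 2.52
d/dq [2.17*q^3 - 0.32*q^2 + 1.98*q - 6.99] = 6.51*q^2 - 0.64*q + 1.98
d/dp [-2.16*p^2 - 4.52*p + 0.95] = -4.32*p - 4.52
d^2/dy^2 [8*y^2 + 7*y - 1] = 16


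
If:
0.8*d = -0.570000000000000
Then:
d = -0.71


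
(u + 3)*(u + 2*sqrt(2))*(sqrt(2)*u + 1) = sqrt(2)*u^3 + 3*sqrt(2)*u^2 + 5*u^2 + 2*sqrt(2)*u + 15*u + 6*sqrt(2)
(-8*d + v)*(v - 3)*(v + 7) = -8*d*v^2 - 32*d*v + 168*d + v^3 + 4*v^2 - 21*v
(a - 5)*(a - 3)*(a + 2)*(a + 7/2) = a^4 - 5*a^3/2 - 22*a^2 + 53*a/2 + 105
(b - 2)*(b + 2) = b^2 - 4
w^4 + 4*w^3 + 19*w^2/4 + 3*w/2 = w*(w + 1/2)*(w + 3/2)*(w + 2)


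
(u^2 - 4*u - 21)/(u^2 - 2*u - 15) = (u - 7)/(u - 5)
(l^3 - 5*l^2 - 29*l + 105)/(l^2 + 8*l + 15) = (l^2 - 10*l + 21)/(l + 3)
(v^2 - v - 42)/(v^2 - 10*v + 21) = (v + 6)/(v - 3)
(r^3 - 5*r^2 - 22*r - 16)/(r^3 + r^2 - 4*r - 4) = (r - 8)/(r - 2)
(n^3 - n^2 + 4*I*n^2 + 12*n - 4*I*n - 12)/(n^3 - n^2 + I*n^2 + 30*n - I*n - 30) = (n - 2*I)/(n - 5*I)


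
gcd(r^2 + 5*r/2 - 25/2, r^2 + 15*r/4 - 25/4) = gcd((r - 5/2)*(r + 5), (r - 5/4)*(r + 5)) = r + 5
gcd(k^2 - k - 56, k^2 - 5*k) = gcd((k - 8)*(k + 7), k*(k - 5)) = 1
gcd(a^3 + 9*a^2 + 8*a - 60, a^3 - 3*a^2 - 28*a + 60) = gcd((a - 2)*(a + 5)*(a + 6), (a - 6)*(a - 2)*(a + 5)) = a^2 + 3*a - 10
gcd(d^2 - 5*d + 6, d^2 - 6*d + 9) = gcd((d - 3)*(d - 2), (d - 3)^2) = d - 3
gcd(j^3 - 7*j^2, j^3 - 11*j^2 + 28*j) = j^2 - 7*j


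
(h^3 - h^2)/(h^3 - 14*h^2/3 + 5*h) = 3*h*(h - 1)/(3*h^2 - 14*h + 15)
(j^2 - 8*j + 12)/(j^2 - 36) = (j - 2)/(j + 6)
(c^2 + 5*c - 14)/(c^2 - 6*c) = (c^2 + 5*c - 14)/(c*(c - 6))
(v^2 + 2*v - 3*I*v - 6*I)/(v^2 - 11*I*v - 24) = (v + 2)/(v - 8*I)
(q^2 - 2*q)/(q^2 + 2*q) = (q - 2)/(q + 2)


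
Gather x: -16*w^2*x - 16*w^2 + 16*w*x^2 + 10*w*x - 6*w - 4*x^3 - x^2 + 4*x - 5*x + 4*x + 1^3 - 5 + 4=-16*w^2 - 6*w - 4*x^3 + x^2*(16*w - 1) + x*(-16*w^2 + 10*w + 3)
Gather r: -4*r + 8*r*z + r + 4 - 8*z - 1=r*(8*z - 3) - 8*z + 3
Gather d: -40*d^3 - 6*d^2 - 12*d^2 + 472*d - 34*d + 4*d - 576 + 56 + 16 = -40*d^3 - 18*d^2 + 442*d - 504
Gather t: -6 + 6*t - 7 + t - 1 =7*t - 14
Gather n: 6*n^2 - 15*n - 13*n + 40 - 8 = 6*n^2 - 28*n + 32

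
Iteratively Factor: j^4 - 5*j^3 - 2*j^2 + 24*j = (j + 2)*(j^3 - 7*j^2 + 12*j) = j*(j + 2)*(j^2 - 7*j + 12) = j*(j - 3)*(j + 2)*(j - 4)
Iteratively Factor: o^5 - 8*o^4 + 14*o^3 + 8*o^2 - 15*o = (o + 1)*(o^4 - 9*o^3 + 23*o^2 - 15*o) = (o - 1)*(o + 1)*(o^3 - 8*o^2 + 15*o) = o*(o - 1)*(o + 1)*(o^2 - 8*o + 15) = o*(o - 5)*(o - 1)*(o + 1)*(o - 3)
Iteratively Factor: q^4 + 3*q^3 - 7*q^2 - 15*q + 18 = (q + 3)*(q^3 - 7*q + 6) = (q + 3)^2*(q^2 - 3*q + 2) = (q - 2)*(q + 3)^2*(q - 1)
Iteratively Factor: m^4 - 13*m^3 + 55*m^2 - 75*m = (m)*(m^3 - 13*m^2 + 55*m - 75) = m*(m - 5)*(m^2 - 8*m + 15) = m*(m - 5)^2*(m - 3)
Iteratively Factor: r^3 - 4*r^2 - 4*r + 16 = (r + 2)*(r^2 - 6*r + 8) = (r - 2)*(r + 2)*(r - 4)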